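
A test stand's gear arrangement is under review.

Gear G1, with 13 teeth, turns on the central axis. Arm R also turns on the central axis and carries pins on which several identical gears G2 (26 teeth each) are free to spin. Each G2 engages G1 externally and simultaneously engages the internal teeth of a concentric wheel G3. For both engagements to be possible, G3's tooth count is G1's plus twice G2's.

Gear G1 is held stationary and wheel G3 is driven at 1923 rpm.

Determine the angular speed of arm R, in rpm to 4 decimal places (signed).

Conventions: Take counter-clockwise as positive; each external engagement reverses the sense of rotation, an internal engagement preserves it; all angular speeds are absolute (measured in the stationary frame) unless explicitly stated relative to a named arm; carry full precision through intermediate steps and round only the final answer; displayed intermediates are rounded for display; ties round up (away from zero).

class = planetary set [G3 = 13+2·26 = 65; Willis about the carrier]
normalise by the input: solve with ω_ring = 1, then scale by 1923 rpm
ring teeth: 13 + 2·26 = 65
13(ω_sun−ω_arm) = −65(ω_ring−ω_arm),  ω_sun = 0, ω_ring = 1
13(0−ω_arm) = −65(1−ω_arm)  ⇒  78·ω_arm = 65  ⇒  ω_arm = 5/6
scale: ω_arm = 5/6 × 1923 rpm = +1602.5000 rpm

+1602.5000 rpm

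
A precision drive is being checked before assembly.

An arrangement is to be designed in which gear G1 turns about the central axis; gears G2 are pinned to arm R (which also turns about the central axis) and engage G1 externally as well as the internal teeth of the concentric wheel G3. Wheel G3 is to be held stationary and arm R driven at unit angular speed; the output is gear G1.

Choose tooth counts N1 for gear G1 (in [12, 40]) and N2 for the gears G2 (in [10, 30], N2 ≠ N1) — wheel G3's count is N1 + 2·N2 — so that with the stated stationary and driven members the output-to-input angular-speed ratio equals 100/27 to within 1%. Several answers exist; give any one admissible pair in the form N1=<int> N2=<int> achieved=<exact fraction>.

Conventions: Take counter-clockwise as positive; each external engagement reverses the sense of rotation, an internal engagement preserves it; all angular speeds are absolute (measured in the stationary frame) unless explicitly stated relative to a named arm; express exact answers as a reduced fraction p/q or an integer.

design class (target 100/27): planetary set
Willis with ω_ring = 0: ω_sun/ω_arm = (N1+N3)/N1; set equal to 100/27  ⇒  N3/N1 = 100/27 − 1 = 73/27
N3 = N1 + 2·N2  ⇒  N2/N1 = (N3/N1 − 1)/2 = (73/27 − 1)/2 = 23/27
smallest multiple with N1 ≥ 12 and N2 ≥ 10: k = 1  ⇒  N1 = 1·27 = 27, N2 = 1·23 = 23 (N1 ≤ 40, N2 ≤ 30, N2 ≠ N1 ✓), N3 = 27 + 2·23 = 73
check: (N1+N3)/N1 with N1 = 27, N3 = 73 gives 100/27; |achieved − target| = 0 ≤ 1/27 ✓

N1=27 N2=23 achieved=100/27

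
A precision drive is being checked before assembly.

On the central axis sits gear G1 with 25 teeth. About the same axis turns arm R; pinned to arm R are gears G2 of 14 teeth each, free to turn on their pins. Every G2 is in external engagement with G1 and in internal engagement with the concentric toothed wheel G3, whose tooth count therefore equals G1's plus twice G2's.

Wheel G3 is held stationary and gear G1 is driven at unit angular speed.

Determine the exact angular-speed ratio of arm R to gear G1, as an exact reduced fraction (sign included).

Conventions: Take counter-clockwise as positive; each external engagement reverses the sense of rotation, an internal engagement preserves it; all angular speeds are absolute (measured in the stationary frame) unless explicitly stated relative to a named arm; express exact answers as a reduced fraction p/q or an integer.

25/78

topology: planetary set — G1 25T / G2 14T / G3 53T, arm = carrier (Willis)
ring teeth: 25 + 2·14 = 53
25(ω_sun−ω_arm) = −53(ω_ring−ω_arm),  ω_ring = 0, ω_sun = 1
25(1−ω_arm) = −53(0−ω_arm)  ⇒  78·ω_arm = 25  ⇒  ω_arm = 25/78
ω_out/ω_in = 25/78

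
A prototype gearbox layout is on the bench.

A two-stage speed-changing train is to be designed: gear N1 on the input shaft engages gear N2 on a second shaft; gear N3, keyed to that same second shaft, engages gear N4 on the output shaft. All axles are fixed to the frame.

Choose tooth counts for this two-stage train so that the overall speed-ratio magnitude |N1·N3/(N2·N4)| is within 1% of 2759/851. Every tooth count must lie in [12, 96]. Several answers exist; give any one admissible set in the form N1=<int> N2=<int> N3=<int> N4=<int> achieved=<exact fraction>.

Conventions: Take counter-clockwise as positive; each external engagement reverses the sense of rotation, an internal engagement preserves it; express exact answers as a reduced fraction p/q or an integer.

design class (target 2759/851): fixed-axis compound train
target = 2759/851 in lowest terms: an exact hit needs N1·N3 = k·2759 and N2·N4 = k·851 for one integer k, every count in [12, 96]; additionally prefer no 1:1 stage (N1 ≠ N2, N3 ≠ N4)
k = 1: N1·N3 = 2759 = 31·89, N2·N4 = 851 = 23·37
achieved = 31·89/(23·37) = 2759/851; |achieved − target| = 0 ≤ 2759/85100 ✓

N1=31 N2=23 N3=89 N4=37 achieved=2759/851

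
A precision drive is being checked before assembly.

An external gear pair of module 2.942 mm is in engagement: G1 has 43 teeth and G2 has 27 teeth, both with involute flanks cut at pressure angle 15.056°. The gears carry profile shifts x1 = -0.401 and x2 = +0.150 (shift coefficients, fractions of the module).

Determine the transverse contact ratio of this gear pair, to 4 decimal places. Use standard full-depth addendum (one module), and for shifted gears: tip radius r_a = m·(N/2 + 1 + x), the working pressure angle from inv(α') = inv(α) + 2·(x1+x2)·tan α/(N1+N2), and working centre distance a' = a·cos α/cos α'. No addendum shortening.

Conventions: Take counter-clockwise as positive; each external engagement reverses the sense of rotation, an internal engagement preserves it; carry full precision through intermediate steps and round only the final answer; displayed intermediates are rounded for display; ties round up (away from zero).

2.0585

topology: single-mesh involute geometry — m = 2.942, 43T/27T pair
base radii: r_b1 = 61.081676, r_b2 = 38.353611
tip radii: r_a1 = 65.015258, r_a2 = 43.100300
inv(α') = inv(15.056°) + 2·(-0.401+0.150)·tan α/(43+27) = 0.00429116  ⇒  α' = 13.33065°
a' = a·cos α / cos α' = 102.9700·cos 15.056°/cos 13.33065° = 102.188694
action lengths: √(r_a1²−r_b1²) = 22.271340, √(r_a2²−r_b2²) = 19.663072
base pitch p_b = π·m·cos α = 8.925290
CR = (22.271340 + 19.663072 − 102.188694·sin 13.33065°)/8.925290 = 2.058502
contact ratio ≈ 2.0585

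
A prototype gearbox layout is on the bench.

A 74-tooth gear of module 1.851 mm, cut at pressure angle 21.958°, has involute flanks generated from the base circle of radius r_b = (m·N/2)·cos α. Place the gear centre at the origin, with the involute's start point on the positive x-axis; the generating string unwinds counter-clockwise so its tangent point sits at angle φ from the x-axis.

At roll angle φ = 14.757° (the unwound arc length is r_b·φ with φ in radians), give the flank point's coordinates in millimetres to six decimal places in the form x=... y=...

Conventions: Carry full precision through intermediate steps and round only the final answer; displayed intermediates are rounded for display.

x=65.590820 y=0.359355

topology: single-mesh involute geometry — m = 1.851, N = 74
pitch radius r_p = m·N/2 = 1.851·74/2 = 68.487000
base radius r_b = r_p·cos α = 68.487000·cos 21.958° = 63.518830
roll angle φ = 14.757° = 0.25755824 rad
x = r_b·(cos φ + φ·sin φ) = 65.590820
y = r_b·(sin φ − φ·cos φ) = 0.359355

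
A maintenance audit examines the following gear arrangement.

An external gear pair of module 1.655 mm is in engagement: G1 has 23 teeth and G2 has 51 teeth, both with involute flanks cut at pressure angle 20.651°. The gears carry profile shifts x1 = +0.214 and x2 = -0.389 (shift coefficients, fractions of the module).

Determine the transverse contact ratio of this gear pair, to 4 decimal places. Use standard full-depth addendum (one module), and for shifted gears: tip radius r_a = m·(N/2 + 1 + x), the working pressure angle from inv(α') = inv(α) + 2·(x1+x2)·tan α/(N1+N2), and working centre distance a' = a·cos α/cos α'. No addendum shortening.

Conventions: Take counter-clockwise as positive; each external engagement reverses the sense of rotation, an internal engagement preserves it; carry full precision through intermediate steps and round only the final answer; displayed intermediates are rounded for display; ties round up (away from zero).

1.6458

topology: single-mesh involute geometry — m = 1.655, 23T/51T pair
base radii: r_b1 = 17.809585, r_b2 = 39.490820
tip radii: r_a1 = 21.041670, r_a2 = 43.213705
inv(α') = inv(20.651°) + 2·(+0.214-0.389)·tan α/(23+51) = 0.01468097  ⇒  α' = 19.90286°
a' = a·cos α / cos α' = 61.2350·cos 20.651°/cos 19.90286° = 60.940300
action lengths: √(r_a1²−r_b1²) = 11.205826, √(r_a2²−r_b2²) = 17.547064
base pitch p_b = π·m·cos α = 4.865258
CR = (11.205826 + 17.547064 − 60.940300·sin 19.90286°)/4.865258 = 1.645791
contact ratio ≈ 1.6458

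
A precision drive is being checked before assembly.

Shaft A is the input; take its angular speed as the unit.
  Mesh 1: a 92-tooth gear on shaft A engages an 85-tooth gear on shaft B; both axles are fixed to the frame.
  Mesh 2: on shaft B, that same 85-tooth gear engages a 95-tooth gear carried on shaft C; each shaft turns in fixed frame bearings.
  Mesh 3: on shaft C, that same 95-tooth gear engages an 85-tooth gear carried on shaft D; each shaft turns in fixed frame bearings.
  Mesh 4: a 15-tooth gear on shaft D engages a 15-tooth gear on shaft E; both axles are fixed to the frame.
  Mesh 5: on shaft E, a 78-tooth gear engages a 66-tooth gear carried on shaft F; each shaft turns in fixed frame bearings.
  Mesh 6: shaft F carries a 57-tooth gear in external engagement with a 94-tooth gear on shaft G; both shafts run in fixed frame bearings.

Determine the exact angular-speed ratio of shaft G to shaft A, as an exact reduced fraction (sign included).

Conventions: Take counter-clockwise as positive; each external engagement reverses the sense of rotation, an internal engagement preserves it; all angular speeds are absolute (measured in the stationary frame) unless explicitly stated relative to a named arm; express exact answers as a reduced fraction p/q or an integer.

class = fixed-axis compound train [6 meshes; 6 ratios multiply, 6 sense flips]
mesh 1 [92T→85T]: running ratio 92/85, sense −
mesh 2 [85T→95T]: running ratio 92/95, sense +
mesh 3 [95T→85T]: running ratio 92/85, sense −
mesh 4 [15T→15T]: running ratio 92/85, sense +
mesh 5 [78T→66T]: running ratio 1196/935, sense −
mesh 6 [57T→94T]: running ratio 34086/43945, sense +
ω_out/ω_in = 34086/43945

34086/43945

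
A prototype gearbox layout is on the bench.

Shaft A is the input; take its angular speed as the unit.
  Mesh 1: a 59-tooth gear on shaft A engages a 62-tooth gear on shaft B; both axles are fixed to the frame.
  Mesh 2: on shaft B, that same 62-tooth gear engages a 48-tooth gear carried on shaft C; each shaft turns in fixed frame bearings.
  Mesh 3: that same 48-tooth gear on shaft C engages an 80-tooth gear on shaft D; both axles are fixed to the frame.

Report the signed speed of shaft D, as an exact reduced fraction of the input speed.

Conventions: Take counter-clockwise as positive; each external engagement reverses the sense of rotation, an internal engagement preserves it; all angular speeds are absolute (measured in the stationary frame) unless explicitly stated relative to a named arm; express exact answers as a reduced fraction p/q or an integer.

-59/80

3-mesh fixed-axis compound train (all bearings frame-fixed)
mesh 1 [59T→62T]: |ω|/ω_in = 1×59/62 = 59/62, sense flips to −
mesh 2 [62T→48T]: |ω|/ω_in = (59/62)×62/48 = 59/48, sense flips to +
mesh 3 [48T→80T]: |ω|/ω_in = (59/48)×48/80 = 59/80, sense flips to −
signed output speed (× input speed) = -59/80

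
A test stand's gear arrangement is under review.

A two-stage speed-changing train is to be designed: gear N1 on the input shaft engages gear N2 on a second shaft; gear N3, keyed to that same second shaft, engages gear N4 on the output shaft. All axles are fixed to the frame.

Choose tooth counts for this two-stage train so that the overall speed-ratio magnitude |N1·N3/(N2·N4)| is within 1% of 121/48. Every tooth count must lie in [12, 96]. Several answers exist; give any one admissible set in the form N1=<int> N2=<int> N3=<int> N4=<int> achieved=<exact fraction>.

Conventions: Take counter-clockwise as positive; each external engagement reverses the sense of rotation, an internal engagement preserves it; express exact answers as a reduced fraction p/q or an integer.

N1=22 N2=12 N3=22 N4=16 achieved=121/48

design class (target 121/48): fixed-axis compound train
target = 121/48 in lowest terms: an exact hit needs N1·N3 = k·121 and N2·N4 = k·48 for one integer k, every count in [12, 96]; additionally prefer no 1:1 stage (N1 ≠ N2, N3 ≠ N4)
k = 1…3: no 1:1-free in-range split of k·121 and k·48 into factor pairs; take k = 4
k = 4: N1·N3 = 484 = 22·22, N2·N4 = 192 = 12·16
achieved = 22·22/(12·16) = 121/48; |achieved − target| = 0 ≤ 121/4800 ✓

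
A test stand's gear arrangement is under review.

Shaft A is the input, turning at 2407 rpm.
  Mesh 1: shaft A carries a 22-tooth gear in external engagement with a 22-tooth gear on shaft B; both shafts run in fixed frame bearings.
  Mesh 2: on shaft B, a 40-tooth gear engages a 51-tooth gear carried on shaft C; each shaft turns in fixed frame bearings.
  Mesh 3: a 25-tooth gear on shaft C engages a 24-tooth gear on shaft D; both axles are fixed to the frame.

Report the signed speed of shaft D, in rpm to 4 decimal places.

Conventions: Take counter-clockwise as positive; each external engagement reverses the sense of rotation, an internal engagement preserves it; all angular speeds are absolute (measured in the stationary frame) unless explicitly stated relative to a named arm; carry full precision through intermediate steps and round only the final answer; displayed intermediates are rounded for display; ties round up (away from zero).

class = fixed-axis compound train [3 meshes; 3 ratios multiply, 3 sense flips]
mesh 1 [22T→22T]: ω = 2407.0000×22/22 = 2407.0000 rpm, sense flips to −
mesh 2 [40T→51T]: ω = 2407.0000×40/51 = 1887.8431 rpm, sense flips to +
mesh 3 [25T→24T]: ω = 1887.8431×25/24 = 1966.5033 rpm, sense flips to −
signed output speed = -1966.5033 rpm

-1966.5033 rpm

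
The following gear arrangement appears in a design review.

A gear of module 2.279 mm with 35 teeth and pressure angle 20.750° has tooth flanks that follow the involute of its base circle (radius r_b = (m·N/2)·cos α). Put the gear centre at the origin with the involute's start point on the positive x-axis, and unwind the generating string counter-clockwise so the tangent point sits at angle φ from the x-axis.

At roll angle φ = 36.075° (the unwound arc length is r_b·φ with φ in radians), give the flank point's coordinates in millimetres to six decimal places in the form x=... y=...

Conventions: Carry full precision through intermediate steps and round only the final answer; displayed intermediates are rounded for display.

x=43.971397 y=2.981750

recognized (one wheel, involute flank): single-mesh tooth geometry, m = 2.279, N = 35
pitch radius r_p = m·N/2 = 2.279·35/2 = 39.882500
base radius r_b = r_p·cos α = 39.882500·cos 20.750° = 37.295530
roll angle φ = 36.075° = 0.62962753 rad
x = r_b·(cos φ + φ·sin φ) = 43.971397
y = r_b·(sin φ − φ·cos φ) = 2.981750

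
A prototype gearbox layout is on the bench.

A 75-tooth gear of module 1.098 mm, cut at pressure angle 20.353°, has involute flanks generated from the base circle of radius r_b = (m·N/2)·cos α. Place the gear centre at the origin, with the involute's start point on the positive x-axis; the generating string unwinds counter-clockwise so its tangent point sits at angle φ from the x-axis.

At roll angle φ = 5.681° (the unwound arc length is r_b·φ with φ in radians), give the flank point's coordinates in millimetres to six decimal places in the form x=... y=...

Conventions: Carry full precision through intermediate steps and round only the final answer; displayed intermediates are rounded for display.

x=38.793643 y=0.012531

single-mesh involute tooth geometry (75T wheel at module 1.098)
pitch radius r_p = m·N/2 = 1.098·75/2 = 41.175000
base radius r_b = r_p·cos α = 41.175000·cos 20.353° = 38.604346
roll angle φ = 5.681° = 0.09915215 rad
x = r_b·(cos φ + φ·sin φ) = 38.793643
y = r_b·(sin φ − φ·cos φ) = 0.012531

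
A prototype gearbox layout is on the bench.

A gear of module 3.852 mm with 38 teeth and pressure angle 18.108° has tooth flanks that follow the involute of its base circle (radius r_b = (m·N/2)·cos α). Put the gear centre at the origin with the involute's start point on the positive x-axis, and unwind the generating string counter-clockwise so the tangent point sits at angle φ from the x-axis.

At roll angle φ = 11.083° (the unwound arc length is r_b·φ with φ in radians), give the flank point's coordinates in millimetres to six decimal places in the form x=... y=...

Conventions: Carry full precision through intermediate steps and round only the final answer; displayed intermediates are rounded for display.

x=70.852445 y=0.167200

recognized (one wheel, involute flank): single-mesh tooth geometry, m = 3.852, N = 38
pitch radius r_p = m·N/2 = 3.852·38/2 = 73.188000
base radius r_b = r_p·cos α = 73.188000·cos 18.108° = 69.563170
roll angle φ = 11.083° = 0.19343484 rad
x = r_b·(cos φ + φ·sin φ) = 70.852445
y = r_b·(sin φ − φ·cos φ) = 0.167200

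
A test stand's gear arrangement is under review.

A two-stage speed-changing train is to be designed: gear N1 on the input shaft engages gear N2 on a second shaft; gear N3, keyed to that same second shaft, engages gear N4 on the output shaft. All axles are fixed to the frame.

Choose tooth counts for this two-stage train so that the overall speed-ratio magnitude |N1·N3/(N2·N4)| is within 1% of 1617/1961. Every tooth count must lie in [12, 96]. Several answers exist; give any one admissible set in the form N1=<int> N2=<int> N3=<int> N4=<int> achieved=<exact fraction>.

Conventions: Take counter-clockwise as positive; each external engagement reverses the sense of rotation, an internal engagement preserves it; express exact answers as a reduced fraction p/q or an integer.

topology: fixed-axis compound train — 2 stages, target 1617/1961
target = 1617/1961 in lowest terms: an exact hit needs N1·N3 = k·1617 and N2·N4 = k·1961 for one integer k, every count in [12, 96]; additionally prefer no 1:1 stage (N1 ≠ N2, N3 ≠ N4)
k = 1: N1·N3 = 1617 = 21·77, N2·N4 = 1961 = 37·53
achieved = 21·77/(37·53) = 1617/1961; |achieved − target| = 0 ≤ 1617/196100 ✓

N1=21 N2=37 N3=77 N4=53 achieved=1617/1961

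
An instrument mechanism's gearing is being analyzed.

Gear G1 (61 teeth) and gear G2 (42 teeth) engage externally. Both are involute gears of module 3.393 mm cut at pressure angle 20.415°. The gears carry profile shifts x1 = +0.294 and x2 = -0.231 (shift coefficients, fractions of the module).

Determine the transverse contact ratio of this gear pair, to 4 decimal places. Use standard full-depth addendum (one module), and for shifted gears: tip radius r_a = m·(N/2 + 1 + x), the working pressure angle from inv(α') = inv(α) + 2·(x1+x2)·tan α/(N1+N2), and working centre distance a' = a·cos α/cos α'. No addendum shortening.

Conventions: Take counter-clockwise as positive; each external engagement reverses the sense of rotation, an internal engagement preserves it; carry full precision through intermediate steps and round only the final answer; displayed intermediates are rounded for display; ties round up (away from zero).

class = single-mesh tooth geometry [involute pair 61T × 42T, m = 3.393]
base radii: r_b1 = 96.986586, r_b2 = 66.777649
tip radii: r_a1 = 107.877042, r_a2 = 73.862217
inv(α') = inv(20.415°) + 2·(+0.294-0.231)·tan α/(61+42) = 0.01634104  ⇒  α' = 20.60145°
a' = a·cos α / cos α' = 174.7395·cos 20.415°/cos 20.60145° = 174.952327
action lengths: √(r_a1²−r_b1²) = 47.234081, √(r_a2²−r_b2²) = 31.565372
base pitch p_b = π·m·cos α = 9.989913
CR = (47.234081 + 31.565372 − 174.952327·sin 20.60145°)/9.989913 = 1.725720
contact ratio ≈ 1.7257

1.7257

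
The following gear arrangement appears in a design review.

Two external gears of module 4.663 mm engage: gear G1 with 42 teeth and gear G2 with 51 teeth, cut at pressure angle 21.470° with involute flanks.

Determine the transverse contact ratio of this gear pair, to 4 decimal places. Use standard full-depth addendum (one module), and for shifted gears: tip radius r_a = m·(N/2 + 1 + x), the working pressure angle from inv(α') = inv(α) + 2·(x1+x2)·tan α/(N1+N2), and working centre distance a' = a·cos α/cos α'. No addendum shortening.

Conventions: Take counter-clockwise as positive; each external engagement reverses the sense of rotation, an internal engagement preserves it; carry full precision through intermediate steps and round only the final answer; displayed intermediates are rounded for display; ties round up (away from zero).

1.6686

single-mesh involute tooth geometry (42T engaging 51T at module 4.663)
base radii: r_b1 = 91.128058, r_b2 = 110.655499
tip radii: r_a1 = 102.586000, r_a2 = 123.569500
no profile shift: α' = α, a' = a
action lengths: √(r_a1²−r_b1²) = 47.112253, √(r_a2²−r_b2²) = 54.998016
base pitch p_b = π·m·cos α = 13.632726
CR = (47.112253 + 54.998016 − 216.829500·sin 21.47000°)/13.632726 = 1.668605
contact ratio ≈ 1.6686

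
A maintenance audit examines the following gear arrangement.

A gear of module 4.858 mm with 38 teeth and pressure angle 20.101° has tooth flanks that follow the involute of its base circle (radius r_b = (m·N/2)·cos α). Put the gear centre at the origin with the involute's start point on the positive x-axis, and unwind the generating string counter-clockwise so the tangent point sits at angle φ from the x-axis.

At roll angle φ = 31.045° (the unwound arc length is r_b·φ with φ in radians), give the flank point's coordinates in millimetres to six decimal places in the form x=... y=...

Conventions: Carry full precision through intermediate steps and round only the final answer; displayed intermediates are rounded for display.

x=98.484995 y=4.462714

single-mesh involute tooth geometry (38T wheel at module 4.858)
pitch radius r_p = m·N/2 = 4.858·38/2 = 92.302000
base radius r_b = r_p·cos α = 92.302000·cos 20.101° = 86.679724
roll angle φ = 31.045° = 0.54183747 rad
x = r_b·(cos φ + φ·sin φ) = 98.484995
y = r_b·(sin φ − φ·cos φ) = 4.462714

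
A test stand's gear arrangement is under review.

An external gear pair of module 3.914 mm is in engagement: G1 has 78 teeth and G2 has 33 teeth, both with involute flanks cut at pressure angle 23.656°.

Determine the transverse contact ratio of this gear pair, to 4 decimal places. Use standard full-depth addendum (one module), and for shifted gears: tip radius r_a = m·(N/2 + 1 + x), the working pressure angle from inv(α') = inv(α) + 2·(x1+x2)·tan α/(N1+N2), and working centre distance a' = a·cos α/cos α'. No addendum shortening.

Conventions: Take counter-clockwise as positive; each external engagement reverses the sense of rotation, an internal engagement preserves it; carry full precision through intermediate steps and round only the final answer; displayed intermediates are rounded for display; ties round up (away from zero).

single-mesh involute tooth geometry (78T engaging 33T at module 3.914)
base radii: r_b1 = 139.819309, r_b2 = 59.154323
tip radii: r_a1 = 156.560000, r_a2 = 68.495000
no profile shift: α' = α, a' = a
action lengths: √(r_a1²−r_b1²) = 70.438587, √(r_a2²−r_b2²) = 34.530148
base pitch p_b = π·m·cos α = 11.262957
CR = (70.438587 + 34.530148 − 217.227000·sin 23.65600°)/11.262957 = 1.581077
contact ratio ≈ 1.5811

1.5811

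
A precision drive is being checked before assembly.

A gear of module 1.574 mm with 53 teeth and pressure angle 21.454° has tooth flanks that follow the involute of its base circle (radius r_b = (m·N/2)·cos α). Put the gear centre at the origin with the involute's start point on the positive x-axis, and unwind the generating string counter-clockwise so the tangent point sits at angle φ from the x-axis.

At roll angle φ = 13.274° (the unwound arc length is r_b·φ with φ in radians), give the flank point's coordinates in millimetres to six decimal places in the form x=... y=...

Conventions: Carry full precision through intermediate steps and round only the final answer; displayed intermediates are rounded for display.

class = single-mesh tooth geometry [base-circle involute, m = 1.574, 53T]
pitch radius r_p = m·N/2 = 1.574·53/2 = 41.711000
base radius r_b = r_p·cos α = 41.711000·cos 21.454° = 38.820908
roll angle φ = 13.274° = 0.23167500 rad
x = r_b·(cos φ + φ·sin φ) = 39.848793
y = r_b·(sin φ − φ·cos φ) = 0.160048

x=39.848793 y=0.160048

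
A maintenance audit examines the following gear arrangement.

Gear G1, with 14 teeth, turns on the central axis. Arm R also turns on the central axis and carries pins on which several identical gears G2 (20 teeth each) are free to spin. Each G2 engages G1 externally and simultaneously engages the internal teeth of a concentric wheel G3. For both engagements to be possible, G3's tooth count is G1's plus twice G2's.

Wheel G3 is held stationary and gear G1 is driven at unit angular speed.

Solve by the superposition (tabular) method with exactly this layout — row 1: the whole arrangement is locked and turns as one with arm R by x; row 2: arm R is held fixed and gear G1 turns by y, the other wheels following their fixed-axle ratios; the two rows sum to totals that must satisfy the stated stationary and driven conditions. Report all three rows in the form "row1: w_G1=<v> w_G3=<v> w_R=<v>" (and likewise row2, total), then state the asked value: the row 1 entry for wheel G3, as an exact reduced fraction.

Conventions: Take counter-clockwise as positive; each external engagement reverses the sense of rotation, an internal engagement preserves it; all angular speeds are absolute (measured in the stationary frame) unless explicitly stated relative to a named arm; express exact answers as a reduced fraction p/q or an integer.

row1: w_G1=7/34 w_G3=7/34 w_R=7/34
row2: w_G1=27/34 w_G3=-7/34 w_R=0
total: w_G1=1 w_G3=0 w_R=7/34
asked value: 7/34

class = planetary set [G3 = 14+2·20 = 54; Willis about the carrier]
row 1: whole set turns with the arm by x
row 2 — arm fixed, fixed-axis ratios: sun y, ring −(14/54)·y, arm 0
boundary: total ω_ring = x − (14/54)·y = 0 and total ω_sun = x + y = 1  ⇒  y = 27/34, x = 7/34
row 2 ring = −(14/54)·27/34 = -7/34
totals (row 1 + row 2): sun 7/34 + 27/34 = 1, ring 7/34 + (-7/34) = 0, arm 7/34 + 0 = 7/34
asked cell (row1, ring) = 7/34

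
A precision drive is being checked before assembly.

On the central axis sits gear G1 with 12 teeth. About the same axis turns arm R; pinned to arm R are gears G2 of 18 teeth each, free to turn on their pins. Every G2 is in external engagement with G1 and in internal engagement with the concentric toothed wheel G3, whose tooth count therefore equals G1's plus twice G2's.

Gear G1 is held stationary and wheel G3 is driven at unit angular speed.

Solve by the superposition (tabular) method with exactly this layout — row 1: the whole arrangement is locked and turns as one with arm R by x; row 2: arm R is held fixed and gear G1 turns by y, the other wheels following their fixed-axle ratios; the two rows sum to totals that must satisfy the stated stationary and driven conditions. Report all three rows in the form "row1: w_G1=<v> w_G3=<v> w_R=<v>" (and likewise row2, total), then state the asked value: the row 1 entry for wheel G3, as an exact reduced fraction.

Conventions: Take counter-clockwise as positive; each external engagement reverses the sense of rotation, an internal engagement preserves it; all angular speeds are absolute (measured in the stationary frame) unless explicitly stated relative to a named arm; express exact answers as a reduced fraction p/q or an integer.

row1: w_G1=4/5 w_G3=4/5 w_R=4/5
row2: w_G1=-4/5 w_G3=1/5 w_R=0
total: w_G1=0 w_G3=1 w_R=4/5
asked value: 4/5

topology: planetary set — G1 12T / G2 18T / G3 48T, arm = carrier (Willis)
row 1 — lock + rotate with arm: ω_sun = ω_ring = ω_arm = x
row 2: sun turns y, ring = −(12/48)·y, arm 0
boundary: total ω_sun = x + y = 0 and total ω_ring = x − (12/48)·y = 1  ⇒  y = -4/5, x = 4/5
row 2 ring = −(12/48)·(-4/5) = 1/5
totals (row 1 + row 2): sun 4/5 + (-4/5) = 0, ring 4/5 + 1/5 = 1, arm 4/5 + 0 = 4/5
asked cell (row1, ring) = 4/5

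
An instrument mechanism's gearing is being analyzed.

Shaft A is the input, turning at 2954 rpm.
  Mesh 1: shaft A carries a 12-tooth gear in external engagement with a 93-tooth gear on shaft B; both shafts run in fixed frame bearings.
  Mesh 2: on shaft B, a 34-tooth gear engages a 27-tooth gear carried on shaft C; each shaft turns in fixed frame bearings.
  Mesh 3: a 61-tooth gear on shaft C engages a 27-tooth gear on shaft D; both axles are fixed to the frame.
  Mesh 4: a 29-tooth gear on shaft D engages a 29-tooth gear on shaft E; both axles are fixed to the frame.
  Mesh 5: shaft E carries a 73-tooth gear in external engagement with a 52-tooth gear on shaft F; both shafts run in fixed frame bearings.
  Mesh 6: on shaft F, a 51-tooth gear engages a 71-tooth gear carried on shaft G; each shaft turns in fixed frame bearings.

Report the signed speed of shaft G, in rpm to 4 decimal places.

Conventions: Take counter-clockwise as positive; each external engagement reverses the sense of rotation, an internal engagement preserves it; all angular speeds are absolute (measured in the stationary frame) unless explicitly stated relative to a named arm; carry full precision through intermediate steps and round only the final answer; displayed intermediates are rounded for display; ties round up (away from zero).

+1093.5065 rpm

topology: fixed-axis compound train — 6 meshes, A→G
mesh 1 [12T→93T]: ω = 2954.0000×12/93 = 381.1613 rpm, sense flips to −
mesh 2 [34T→27T]: ω = 381.1613×34/27 = 479.9809 rpm, sense flips to +
mesh 3 [61T→27T]: ω = 479.9809×61/27 = 1084.4013 rpm, sense flips to −
mesh 4 [29T→29T]: ω = 1084.4013×29/29 = 1084.4013 rpm, sense flips to +
mesh 5 [73T→52T]: ω = 1084.4013×73/52 = 1522.3325 rpm, sense flips to −
mesh 6 [51T→71T]: ω = 1522.3325×51/71 = 1093.5065 rpm, sense flips to +
signed output speed = +1093.5065 rpm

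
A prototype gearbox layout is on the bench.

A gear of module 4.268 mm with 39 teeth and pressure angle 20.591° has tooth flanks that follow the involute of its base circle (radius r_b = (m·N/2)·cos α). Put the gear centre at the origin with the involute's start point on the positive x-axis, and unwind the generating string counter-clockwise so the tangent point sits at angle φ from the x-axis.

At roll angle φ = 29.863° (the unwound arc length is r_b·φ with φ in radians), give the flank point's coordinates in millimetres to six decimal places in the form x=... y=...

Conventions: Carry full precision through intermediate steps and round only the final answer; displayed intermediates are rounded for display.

x=87.783465 y=3.578122

single-mesh involute tooth geometry (39T wheel at module 4.268)
pitch radius r_p = m·N/2 = 4.268·39/2 = 83.226000
base radius r_b = r_p·cos α = 83.226000·cos 20.591° = 77.909090
roll angle φ = 29.863° = 0.52120767 rad
x = r_b·(cos φ + φ·sin φ) = 87.783465
y = r_b·(sin φ − φ·cos φ) = 3.578122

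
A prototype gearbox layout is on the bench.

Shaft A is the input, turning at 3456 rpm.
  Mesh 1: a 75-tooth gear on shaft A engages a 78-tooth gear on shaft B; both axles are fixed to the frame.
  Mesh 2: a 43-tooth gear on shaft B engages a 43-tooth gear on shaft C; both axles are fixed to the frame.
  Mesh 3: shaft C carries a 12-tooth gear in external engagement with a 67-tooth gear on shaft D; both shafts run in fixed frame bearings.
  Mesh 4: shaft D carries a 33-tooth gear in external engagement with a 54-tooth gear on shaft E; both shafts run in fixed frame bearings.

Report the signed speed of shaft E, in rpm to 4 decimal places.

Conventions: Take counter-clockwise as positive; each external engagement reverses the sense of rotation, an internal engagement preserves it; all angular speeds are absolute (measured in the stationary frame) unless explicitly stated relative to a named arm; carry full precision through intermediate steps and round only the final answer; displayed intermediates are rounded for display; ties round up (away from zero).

class = fixed-axis compound train [4 meshes; 4 ratios multiply, 4 sense flips]
mesh 1 [75T→78T]: ω = 3456.0000×75/78 = 3323.0769 rpm, sense flips to −
mesh 2 [43T→43T]: ω = 3323.0769×43/43 = 3323.0769 rpm, sense flips to +
mesh 3 [12T→67T]: ω = 3323.0769×12/67 = 595.1780 rpm, sense flips to −
mesh 4 [33T→54T]: ω = 595.1780×33/54 = 363.7199 rpm, sense flips to +
signed output speed = +363.7199 rpm

+363.7199 rpm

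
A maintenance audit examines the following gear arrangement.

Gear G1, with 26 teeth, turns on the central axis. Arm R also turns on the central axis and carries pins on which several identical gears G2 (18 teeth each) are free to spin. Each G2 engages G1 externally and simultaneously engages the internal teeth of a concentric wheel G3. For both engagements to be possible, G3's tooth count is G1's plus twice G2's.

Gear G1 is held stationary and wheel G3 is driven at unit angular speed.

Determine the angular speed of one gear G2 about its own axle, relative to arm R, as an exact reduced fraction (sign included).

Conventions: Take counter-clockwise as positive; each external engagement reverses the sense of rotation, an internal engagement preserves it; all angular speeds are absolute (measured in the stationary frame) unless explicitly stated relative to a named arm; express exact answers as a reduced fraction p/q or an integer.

403/396

topology: planetary set — G1 26T / G2 18T / G3 62T, arm = carrier (Willis)
ring teeth: 26 + 2·18 = 62
26(ω_sun−ω_arm) = −62(ω_ring−ω_arm),  ω_sun = 0, ω_ring = 1
26(0−ω_arm) = −62(1−ω_arm)  ⇒  88·ω_arm = 62  ⇒  ω_arm = 31/44
sun–planet mesh: 26·(0−31/44) = −18·(ω_p−ω_arm)  ⇒  ω_p−ω_arm = 403/396
exact speed ratio = 403/396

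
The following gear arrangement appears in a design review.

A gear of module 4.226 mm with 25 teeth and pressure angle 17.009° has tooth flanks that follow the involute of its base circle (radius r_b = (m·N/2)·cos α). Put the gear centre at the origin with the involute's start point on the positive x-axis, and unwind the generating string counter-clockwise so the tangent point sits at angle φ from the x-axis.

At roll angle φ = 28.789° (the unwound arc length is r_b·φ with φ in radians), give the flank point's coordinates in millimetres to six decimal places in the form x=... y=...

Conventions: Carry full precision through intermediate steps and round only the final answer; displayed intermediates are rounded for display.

x=56.494159 y=2.082577

single-mesh involute tooth geometry (25T wheel at module 4.226)
pitch radius r_p = m·N/2 = 4.226·25/2 = 52.825000
base radius r_b = r_p·cos α = 52.825000·cos 17.009° = 50.514372
roll angle φ = 28.789° = 0.50246284 rad
x = r_b·(cos φ + φ·sin φ) = 56.494159
y = r_b·(sin φ − φ·cos φ) = 2.082577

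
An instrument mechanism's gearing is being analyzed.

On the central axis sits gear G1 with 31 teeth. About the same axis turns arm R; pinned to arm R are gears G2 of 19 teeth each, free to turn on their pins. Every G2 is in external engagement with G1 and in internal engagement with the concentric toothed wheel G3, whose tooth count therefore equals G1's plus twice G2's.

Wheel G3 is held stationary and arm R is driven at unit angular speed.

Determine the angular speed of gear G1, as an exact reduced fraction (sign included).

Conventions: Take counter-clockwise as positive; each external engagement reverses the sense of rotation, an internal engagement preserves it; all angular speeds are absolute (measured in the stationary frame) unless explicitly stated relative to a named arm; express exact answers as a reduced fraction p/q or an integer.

topology: planetary set — G1 31T / G2 19T / G3 69T, arm = carrier (Willis)
ring teeth: 31 + 2·19 = 69
31(ω_sun−ω_arm) = −69(ω_ring−ω_arm),  ω_ring = 0, ω_arm = 1
ω_sun = 1 − (69/31)(0−1) = 100/31
exact speed ratio = 100/31

100/31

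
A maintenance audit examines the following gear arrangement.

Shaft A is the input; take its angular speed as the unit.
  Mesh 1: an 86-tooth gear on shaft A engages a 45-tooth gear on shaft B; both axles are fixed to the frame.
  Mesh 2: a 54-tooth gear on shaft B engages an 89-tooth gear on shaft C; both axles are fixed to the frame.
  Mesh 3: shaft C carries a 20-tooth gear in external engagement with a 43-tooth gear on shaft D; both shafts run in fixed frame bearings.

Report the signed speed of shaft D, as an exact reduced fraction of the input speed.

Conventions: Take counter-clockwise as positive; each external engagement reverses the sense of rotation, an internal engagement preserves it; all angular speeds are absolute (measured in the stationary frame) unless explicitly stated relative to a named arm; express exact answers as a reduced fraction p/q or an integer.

-48/89

3-mesh fixed-axis compound train (all bearings frame-fixed)
mesh 1 [86T→45T]: |ω|/ω_in = 1×86/45 = 86/45, sense flips to −
mesh 2 [54T→89T]: |ω|/ω_in = (86/45)×54/89 = 516/445, sense flips to +
mesh 3 [20T→43T]: |ω|/ω_in = (516/445)×20/43 = 48/89, sense flips to −
signed output speed (× input speed) = -48/89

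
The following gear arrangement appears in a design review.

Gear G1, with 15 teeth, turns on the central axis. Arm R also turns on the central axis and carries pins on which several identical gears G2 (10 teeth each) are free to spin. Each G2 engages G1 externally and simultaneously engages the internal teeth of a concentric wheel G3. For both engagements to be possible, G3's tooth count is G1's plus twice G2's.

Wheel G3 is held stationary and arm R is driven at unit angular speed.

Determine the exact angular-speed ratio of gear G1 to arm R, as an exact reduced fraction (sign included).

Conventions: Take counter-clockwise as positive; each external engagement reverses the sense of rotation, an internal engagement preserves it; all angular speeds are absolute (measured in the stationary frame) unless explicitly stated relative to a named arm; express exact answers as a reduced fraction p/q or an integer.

10/3

topology: planetary set — G1 15T / G2 10T / G3 35T, arm = carrier (Willis)
ring teeth: 15 + 2·10 = 35
15(ω_sun−ω_arm) = −35(ω_ring−ω_arm),  ω_ring = 0, ω_arm = 1
ω_sun = 1 − (35/15)(0−1) = 10/3
ω_out/ω_in = 10/3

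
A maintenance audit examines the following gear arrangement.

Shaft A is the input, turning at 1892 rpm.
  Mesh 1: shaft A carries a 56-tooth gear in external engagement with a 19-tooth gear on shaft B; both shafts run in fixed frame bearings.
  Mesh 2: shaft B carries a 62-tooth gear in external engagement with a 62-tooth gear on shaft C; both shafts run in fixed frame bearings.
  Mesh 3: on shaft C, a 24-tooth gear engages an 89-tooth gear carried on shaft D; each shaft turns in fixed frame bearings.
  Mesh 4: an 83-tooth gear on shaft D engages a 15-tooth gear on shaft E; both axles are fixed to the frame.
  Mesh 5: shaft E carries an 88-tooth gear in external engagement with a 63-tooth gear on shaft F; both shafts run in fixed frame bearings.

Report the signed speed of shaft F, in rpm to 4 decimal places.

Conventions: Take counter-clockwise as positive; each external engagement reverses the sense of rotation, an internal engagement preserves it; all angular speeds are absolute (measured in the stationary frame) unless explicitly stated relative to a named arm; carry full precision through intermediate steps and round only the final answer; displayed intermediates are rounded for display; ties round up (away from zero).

-11622.6658 rpm

class = fixed-axis compound train [5 meshes; 5 ratios multiply, 5 sense flips]
mesh 1 [56T→19T]: ω = 1892.0000×56/19 = 5576.4211 rpm, sense flips to −
mesh 2 [62T→62T]: ω = 5576.4211×62/62 = 5576.4211 rpm, sense flips to +
mesh 3 [24T→89T]: ω = 5576.4211×24/89 = 1503.7540 rpm, sense flips to −
mesh 4 [83T→15T]: ω = 1503.7540×83/15 = 8320.7721 rpm, sense flips to +
mesh 5 [88T→63T]: ω = 8320.7721×88/63 = 11622.6658 rpm, sense flips to −
signed output speed = -11622.6658 rpm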